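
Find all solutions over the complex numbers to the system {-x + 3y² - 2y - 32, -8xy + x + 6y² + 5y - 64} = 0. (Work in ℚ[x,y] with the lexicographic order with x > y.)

Compute a lex Gröbner basis by Buchberger's algorithm.
f_1 = -x + 3y² - 2y - 32, LT = x.
f_2 = -8xy + x + 6y² + 5y - 64, LT = xy.

S(f_1,f_2): lcm = xy. S = ⅛x - 3y³ + 11/4y² + 261/8y - 8.
  leading term x: subtract (-⅛)·f_1 from ⅛x - 3y³ + 11/4y² + 261/8y - 8 → -3y³ + 25/8y² + 259/8y - 12
  leading term y³: no divisor's leading term divides it; move -3y³ to the remainder.
  leading term y²: no divisor's leading term divides it; move 25/8y² to the remainder.
  leading term y: no divisor's leading term divides it; move 259/8y to the remainder.
  leading term 1: no divisor's leading term divides it; move -12 to the remainder.
  remainder -3y³ + 25/8y² + 259/8y - 12 ≠ 0; add h_3 = -3y³ + 25/8y² + 259/8y - 12 to the basis.

The other S-polynomials (S(f_1,h_3), S(f_2,h_3)) all reduce to 0 modulo the current basis, so we have a Gröbner basis.
Inter-reduce: drop elements whose leading term is divisible by another's, tail-reduce, and make monic.
Reduced Gröbner basis: {x - 3y² + 2y + 32, y³ - 25/24y² - 259/24y + 4}.

Since the basis is lex-ordered, y³ - 25/24y² - 259/24y + 4 is univariate in y. Its roots are {-3, 97/48 - sqrt(6337)/48, sqrt(6337)/48 + 97/48}. Back-substituting each root into the other basis elements fixes the other coordinates.
  y = -3: the earlier basis element becomes x - 1 = 0, giving x = 1 — point (1, -3).
  y = 97/48 - sqrt(6337)/48: the earlier basis element becomes x + 1989/128 + 27*sqrt(6337)/128 = 0, giving x = -27*sqrt(6337)/128 - 1989/128 — point (-27*sqrt(6337)/128 - 1989/128, 97/48 - sqrt(6337)/48).
  y = sqrt(6337)/48 + 97/48: the earlier basis element becomes x - 27*sqrt(6337)/128 + 1989/128 = 0, giving x = -1989/128 + 27*sqrt(6337)/128 — point (-1989/128 + 27*sqrt(6337)/128, sqrt(6337)/48 + 97/48).

{(1, -3), (-27*sqrt(6337)/128 - 1989/128, 97/48 - sqrt(6337)/48), (-1989/128 + 27*sqrt(6337)/128, sqrt(6337)/48 + 97/48)}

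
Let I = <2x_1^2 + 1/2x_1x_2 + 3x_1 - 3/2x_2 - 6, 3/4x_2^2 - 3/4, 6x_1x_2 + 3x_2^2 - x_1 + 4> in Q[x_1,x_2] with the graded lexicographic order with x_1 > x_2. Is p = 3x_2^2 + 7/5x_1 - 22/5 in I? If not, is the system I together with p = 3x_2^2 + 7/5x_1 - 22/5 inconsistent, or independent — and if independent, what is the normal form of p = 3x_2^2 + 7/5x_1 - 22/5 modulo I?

First compute the reduced Gröbner basis of I by Buchberger's algorithm.
f_1 = 2x_1^2 + 1/2x_1x_2 + 3x_1 - 3/2x_2 - 6, LT = x_1^2.
f_2 = 3/4x_2^2 - 3/4, LT = x_2^2.
f_3 = 6x_1x_2 + 3x_2^2 - x_1 + 4, LT = x_1x_2.

S(f_1,f_3): lcm = x_1^2x_2. S = -1/4x_1x_2^2 + 1/6x_1^2 + 3/2x_1x_2 - 3/4x_2^2 - 2/3x_1 - 3x_2.
  leading term x_1x_2^2: subtract (-1/3x_1)·f_2 from -1/4x_1x_2^2 + 1/6x_1^2 + 3/2x_1x_2 - 3/4x_2^2 - 2/3x_1 - 3x_2 → 1/6x_1^2 + 3/2x_1x_2 - 3/4x_2^2 - 11/12x_1 - 3x_2
  leading term x_1^2: subtract (1/12)·f_1 from 1/6x_1^2 + 3/2x_1x_2 - 3/4x_2^2 - 11/12x_1 - 3x_2 → 35/24x_1x_2 - 3/4x_2^2 - 7/6x_1 - 23/8x_2 + 1/2
  leading term x_1x_2: subtract (35/144)·f_3 from 35/24x_1x_2 - 3/4x_2^2 - 7/6x_1 - 23/8x_2 + 1/2 → -71/48x_2^2 - 133/144x_1 - 23/8x_2 - 17/36
  leading term x_2^2: subtract (-71/36)·f_2 from -71/48x_2^2 - 133/144x_1 - 23/8x_2 - 17/36 → -133/144x_1 - 23/8x_2 - 281/144
  leading term x_1: no divisor's leading term divides it; move -133/144x_1 to the remainder.
  leading term x_2: no divisor's leading term divides it; move -23/8x_2 to the remainder.
  leading term 1: no divisor's leading term divides it; move -281/144 to the remainder.
  remainder -133/144x_1 - 23/8x_2 - 281/144 ≠ 0; add h_4 = -133/144x_1 - 23/8x_2 - 281/144 to the basis.

S(f_2,f_3): lcm = x_1x_2^2. S = -1/2x_2^3 + 1/6x_1x_2 - x_1 - 2/3x_2.
  leading term x_2^3: subtract (-2/3x_2)·f_2 from -1/2x_2^3 + 1/6x_1x_2 - x_1 - 2/3x_2 → 1/6x_1x_2 - x_1 - 7/6x_2
  leading term x_1x_2: subtract (1/36)·f_3 from 1/6x_1x_2 - x_1 - 7/6x_2 → -1/12x_2^2 - 35/36x_1 - 7/6x_2 - 1/9
  leading term x_2^2: subtract (-1/9)·f_2 from -1/12x_2^2 - 35/36x_1 - 7/6x_2 - 1/9 → -35/36x_1 - 7/6x_2 - 7/36
  leading term x_1: subtract (20/19)·h_4 from -35/36x_1 - 7/6x_2 - 7/36 → 106/57x_2 + 106/57
  leading term x_2: no divisor's leading term divides it; move 106/57x_2 to the remainder.
  leading term 1: no divisor's leading term divides it; move 106/57 to the remainder.
  remainder 106/57x_2 + 106/57 ≠ 0; add h_5 = 106/57x_2 + 106/57 to the basis.

The other S-polynomials (S(f_1,f_2), S(f_1,h_4), S(f_2,h_4), S(f_3,h_4), S(f_1,h_5), S(f_2,h_5), S(f_3,h_5), S(h_4,h_5)) all reduce to 0 modulo the current basis, so we have a Gröbner basis.
Inter-reduce: drop elements whose leading term is divisible by another's, tail-reduce, and make monic.
Reduced Gröbner basis: {x_1 - 1, x_2 + 1}.
Label its elements g_1 = x_1 - 1, g_2 = x_2 + 1.

Reduce p = 3x_2^2 + 7/5x_1 - 22/5 modulo G:
  leading term x_2^2: subtract (3x_2)·g_2 from 3x_2^2 + 7/5x_1 - 22/5 → 7/5x_1 - 3x_2 - 22/5
  leading term x_1: subtract (7/5)·g_1 from 7/5x_1 - 3x_2 - 22/5 → -3x_2 - 3
  leading term x_2: subtract (-3)·g_2 from -3x_2 - 3 → 0
  normal form = 0.
Since the normal form is 0, p ∈ I.

3x_2^2 + 7/5x_1 - 22/5 lies in I (it reduces to 0).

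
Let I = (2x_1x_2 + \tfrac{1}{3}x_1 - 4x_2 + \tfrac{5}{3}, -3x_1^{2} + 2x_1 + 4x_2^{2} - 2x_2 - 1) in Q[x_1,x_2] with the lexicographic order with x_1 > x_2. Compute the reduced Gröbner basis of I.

f_1 = 2x_1x_2 + \tfrac{1}{3}x_1 - 4x_2 + \tfrac{5}{3}, LT = x_1x_2.
f_2 = -3x_1^{2} + 2x_1 + 4x_2^{2} - 2x_2 - 1, LT = x_1^{2}.

S(f_1,f_2): lcm = x_1^{2}x_2. S = \tfrac{1}{6}x_1^{2} - \tfrac{4}{3}x_1x_2 + \tfrac{5}{6}x_1 + \tfrac{4}{3}x_2^{3} - \tfrac{2}{3}x_2^{2} - \tfrac{1}{3}x_2.
  leading term x_1^{2}: subtract (-\tfrac{1}{18})·f_2 from \tfrac{1}{6}x_1^{2} - \tfrac{4}{3}x_1x_2 + \tfrac{5}{6}x_1 + \tfrac{4}{3}x_2^{3} - \tfrac{2}{3}x_2^{2} - \tfrac{1}{3}x_2 → -\tfrac{4}{3}x_1x_2 + \tfrac{17}{18}x_1 + \tfrac{4}{3}x_2^{3} - \tfrac{4}{9}x_2^{2} - \tfrac{4}{9}x_2 - \tfrac{1}{18}
  leading term x_1x_2: subtract (-\tfrac{2}{3})·f_1 from -\tfrac{4}{3}x_1x_2 + \tfrac{17}{18}x_1 + \tfrac{4}{3}x_2^{3} - \tfrac{4}{9}x_2^{2} - \tfrac{4}{9}x_2 - \tfrac{1}{18} → \tfrac{7}{6}x_1 + \tfrac{4}{3}x_2^{3} - \tfrac{4}{9}x_2^{2} - \tfrac{28}{9}x_2 + \tfrac{19}{18}
  leading term x_1: no divisor's leading term divides it; move \tfrac{7}{6}x_1 to the remainder.
  leading term x_2^{3}: no divisor's leading term divides it; move \tfrac{4}{3}x_2^{3} to the remainder.
  leading term x_2^{2}: no divisor's leading term divides it; move -\tfrac{4}{9}x_2^{2} to the remainder.
  leading term x_2: no divisor's leading term divides it; move -\tfrac{28}{9}x_2 to the remainder.
  leading term 1: no divisor's leading term divides it; move \tfrac{19}{18} to the remainder.
  remainder \tfrac{7}{6}x_1 + \tfrac{4}{3}x_2^{3} - \tfrac{4}{9}x_2^{2} - \tfrac{28}{9}x_2 + \tfrac{19}{18} ≠ 0; add g_3 = \tfrac{7}{6}x_1 + \tfrac{4}{3}x_2^{3} - \tfrac{4}{9}x_2^{2} - \tfrac{28}{9}x_2 + \tfrac{19}{18} to the basis.

S(f_1,g_3): lcm = x_1x_2. S = \tfrac{1}{6}x_1 - \tfrac{8}{7}x_2^{4} + \tfrac{8}{21}x_2^{3} + \tfrac{8}{3}x_2^{2} - \tfrac{61}{21}x_2 + \tfrac{5}{6}.
  leading term x_1: subtract (\tfrac{1}{7})·g_3 from \tfrac{1}{6}x_1 - \tfrac{8}{7}x_2^{4} + \tfrac{8}{21}x_2^{3} + \tfrac{8}{3}x_2^{2} - \tfrac{61}{21}x_2 + \tfrac{5}{6} → -\tfrac{8}{7}x_2^{4} + \tfrac{4}{21}x_2^{3} + \tfrac{172}{63}x_2^{2} - \tfrac{155}{63}x_2 + \tfrac{43}{63}
  leading term x_2^{4}: no divisor's leading term divides it; move -\tfrac{8}{7}x_2^{4} to the remainder.
  leading term x_2^{3}: no divisor's leading term divides it; move \tfrac{4}{21}x_2^{3} to the remainder.
  leading term x_2^{2}: no divisor's leading term divides it; move \tfrac{172}{63}x_2^{2} to the remainder.
  leading term x_2: no divisor's leading term divides it; move -\tfrac{155}{63}x_2 to the remainder.
  leading term 1: no divisor's leading term divides it; move \tfrac{43}{63} to the remainder.
  remainder -\tfrac{8}{7}x_2^{4} + \tfrac{4}{21}x_2^{3} + \tfrac{172}{63}x_2^{2} - \tfrac{155}{63}x_2 + \tfrac{43}{63} ≠ 0; add g_4 = -\tfrac{8}{7}x_2^{4} + \tfrac{4}{21}x_2^{3} + \tfrac{172}{63}x_2^{2} - \tfrac{155}{63}x_2 + \tfrac{43}{63} to the basis.

S(f_2,g_3): lcm = x_1^{2}. S = -\tfrac{8}{7}x_1x_2^{3} + \tfrac{8}{21}x_1x_2^{2} + \tfrac{8}{3}x_1x_2 - \tfrac{11}{7}x_1 - \tfrac{4}{3}x_2^{2} + \tfrac{2}{3}x_2 + \tfrac{1}{3}.
  leading term x_1x_2^{3}: subtract (-\tfrac{4}{7}x_2^{2})·f_1 from -\tfrac{8}{7}x_1x_2^{3} + \tfrac{8}{21}x_1x_2^{2} + \tfrac{8}{3}x_1x_2 - \tfrac{11}{7}x_1 - \tfrac{4}{3}x_2^{2} + \tfrac{2}{3}x_2 + \tfrac{1}{3} → \tfrac{4}{7}x_1x_2^{2} + \tfrac{8}{3}x_1x_2 - \tfrac{11}{7}x_1 - \tfrac{16}{7}x_2^{3} - \tfrac{8}{21}x_2^{2} + \tfrac{2}{3}x_2 + \tfrac{1}{3}
  leading term x_1x_2^{2}: subtract (\tfrac{2}{7}x_2)·f_1 from \tfrac{4}{7}x_1x_2^{2} + \tfrac{8}{3}x_1x_2 - \tfrac{11}{7}x_1 - \tfrac{16}{7}x_2^{3} - \tfrac{8}{21}x_2^{2} + \tfrac{2}{3}x_2 + \tfrac{1}{3} → \tfrac{18}{7}x_1x_2 - \tfrac{11}{7}x_1 - \tfrac{16}{7}x_2^{3} + \tfrac{16}{21}x_2^{2} + \tfrac{4}{21}x_2 + \tfrac{1}{3}
  leading term x_1x_2: subtract (\tfrac{9}{7})·f_1 from \tfrac{18}{7}x_1x_2 - \tfrac{11}{7}x_1 - \tfrac{16}{7}x_2^{3} + \tfrac{16}{21}x_2^{2} + \tfrac{4}{21}x_2 + \tfrac{1}{3} → -2x_1 - \tfrac{16}{7}x_2^{3} + \tfrac{16}{21}x_2^{2} + \tfrac{16}{3}x_2 - \tfrac{38}{21}
  leading term x_1: subtract (-\tfrac{12}{7})·g_3 from -2x_1 - \tfrac{16}{7}x_2^{3} + \tfrac{16}{21}x_2^{2} + \tfrac{16}{3}x_2 - \tfrac{38}{21} → 0
  remainder 0.

S(f_1,g_4): lcm = x_1x_2^{4}. S = \tfrac{1}{3}x_1x_2^{3} + \tfrac{43}{18}x_1x_2^{2} - \tfrac{155}{72}x_1x_2 + \tfrac{43}{72}x_1 - 2x_2^{4} + \tfrac{5}{6}x_2^{3}.
  leading term x_1x_2^{3}: subtract (\tfrac{1}{6}x_2^{2})·f_1 from \tfrac{1}{3}x_1x_2^{3} + \tfrac{43}{18}x_1x_2^{2} - \tfrac{155}{72}x_1x_2 + \tfrac{43}{72}x_1 - 2x_2^{4} + \tfrac{5}{6}x_2^{3} → \tfrac{7}{3}x_1x_2^{2} - \tfrac{155}{72}x_1x_2 + \tfrac{43}{72}x_1 - 2x_2^{4} + \tfrac{3}{2}x_2^{3} - \tfrac{5}{18}x_2^{2}
  leading term x_1x_2^{2}: subtract (\tfrac{7}{6}x_2)·f_1 from \tfrac{7}{3}x_1x_2^{2} - \tfrac{155}{72}x_1x_2 + \tfrac{43}{72}x_1 - 2x_2^{4} + \tfrac{3}{2}x_2^{3} - \tfrac{5}{18}x_2^{2} → -\tfrac{61}{24}x_1x_2 + \tfrac{43}{72}x_1 - 2x_2^{4} + \tfrac{3}{2}x_2^{3} + \tfrac{79}{18}x_2^{2} - \tfrac{35}{18}x_2
  leading term x_1x_2: subtract (-\tfrac{61}{48})·f_1 from -\tfrac{61}{24}x_1x_2 + \tfrac{43}{72}x_1 - 2x_2^{4} + \tfrac{3}{2}x_2^{3} + \tfrac{79}{18}x_2^{2} - \tfrac{35}{18}x_2 → \tfrac{49}{48}x_1 - 2x_2^{4} + \tfrac{3}{2}x_2^{3} + \tfrac{79}{18}x_2^{2} - \tfrac{253}{36}x_2 + \tfrac{305}{144}
  leading term x_1: subtract (\tfrac{7}{8})·g_3 from \tfrac{49}{48}x_1 - 2x_2^{4} + \tfrac{3}{2}x_2^{3} + \tfrac{79}{18}x_2^{2} - \tfrac{253}{36}x_2 + \tfrac{305}{144} → -2x_2^{4} + \tfrac{1}{3}x_2^{3} + \tfrac{43}{9}x_2^{2} - \tfrac{155}{36}x_2 + \tfrac{43}{36}
  leading term x_2^{4}: subtract (\tfrac{7}{4})·g_4 from -2x_2^{4} + \tfrac{1}{3}x_2^{3} + \tfrac{43}{9}x_2^{2} - \tfrac{155}{36}x_2 + \tfrac{43}{36} → 0
  remainder 0.

S(f_2,g_4): leading monomials are coprime, so the S-polynomial reduces to 0 (Buchberger's first criterion).
S(g_3,g_4): leading monomials are coprime, so the S-polynomial reduces to 0 (Buchberger's first criterion).
Every S-polynomial of the final basis reduces to 0, so we have a Gröbner basis.
Inter-reduce: drop elements whose leading term is divisible by another's, tail-reduce, and make monic.

G = {x_1 + \tfrac{8}{7}x_2^{3} - \tfrac{8}{21}x_2^{2} - \tfrac{8}{3}x_2 + \tfrac{19}{21}, x_2^{4} - \tfrac{1}{6}x_2^{3} - \tfrac{43}{18}x_2^{2} + \tfrac{155}{72}x_2 - \tfrac{43}{72}}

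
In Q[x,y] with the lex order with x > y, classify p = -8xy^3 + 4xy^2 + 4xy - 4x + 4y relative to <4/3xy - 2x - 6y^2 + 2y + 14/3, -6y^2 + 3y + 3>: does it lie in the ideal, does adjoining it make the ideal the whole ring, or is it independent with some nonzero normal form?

First compute the reduced Gröbner basis of I by Buchberger's algorithm.
f_1 = 4/3xy - 2x - 6y^2 + 2y + 14/3, LT = xy.
f_2 = -6y^2 + 3y + 3, LT = y^2.

S(f_1,f_2): lcm = xy^2. S = -xy + 1/2x - 9/2y^3 + 3/2y^2 + 7/2y.
  reduce S modulo (f_1, f_2):
  remainder -x + 1/8y + 7/8 ≠ 0; add h_3 = -x + 1/8y + 7/8 to the basis.

The other S-polynomials (S(f_1,h_3), S(f_2,h_3)) all reduce to 0 modulo the current basis, so we have a Gröbner basis.
Inter-reduce: drop elements whose leading term is divisible by another's, tail-reduce, and make monic.
Reduced Gröbner basis: {x - 1/8y - 7/8, y^2 - 1/2y - 1/2}.
Label its elements g_1 = x - 1/8y - 7/8, g_2 = y^2 - 1/2y - 1/2.

Reduce p = -8xy^3 + 4xy^2 + 4xy - 4x + 4y modulo G:
  leading term xy^3: subtract (-8y^3)·g_1 from -8xy^3 + 4xy^2 + 4xy - 4x + 4y → 4xy^2 + 4xy - 4x - y^4 - 7y^3 + 4y
  leading term xy^2: subtract (4y^2)·g_1 from 4xy^2 + 4xy - 4x - y^4 - 7y^3 + 4y → 4xy - 4x - y^4 - 13/2y^3 + 7/2y^2 + 4y
  leading term xy: subtract (4y)·g_1 from 4xy - 4x - y^4 - 13/2y^3 + 7/2y^2 + 4y → -4x - y^4 - 13/2y^3 + 4y^2 + 15/2y
  leading term x: subtract (-4)·g_1 from -4x - y^4 - 13/2y^3 + 4y^2 + 15/2y → -y^4 - 13/2y^3 + 4y^2 + 7y - 7/2
  leading term y^4: subtract (-y^2)·g_2 from -y^4 - 13/2y^3 + 4y^2 + 7y - 7/2 → -7y^3 + 7/2y^2 + 7y - 7/2
  leading term y^3: subtract (-7y)·g_2 from -7y^3 + 7/2y^2 + 7y - 7/2 → 7/2y - 7/2
  leading term y: no divisor's leading term divides it; move 7/2y to the remainder.
  leading term 1: no divisor's leading term divides it; move -7/2 to the remainder.
  normal form = 7/2y - 7/2.
The normal form is nonzero, so p ∉ I. Since p minus its normal form lies in I, I + (p) = I + (r) where r = 7/2y - 7/2; decide whether this ideal is the whole ring.
Run Buchberger on G together with r (pairs among the g_i already reduce to 0 since G is a Gröbner basis):
g_1 = x - 1/8y - 7/8, LT = x.
g_2 = y^2 - 1/2y - 1/2, LT = y^2.
r = 7/2y - 7/2, LT = y.

The S-polynomials (S(g_1,g_2), S(g_1,r), S(g_2,r)) all reduce to 0 modulo the current basis, so we have a Gröbner basis.
Inter-reduce: drop elements whose leading term is divisible by another's, tail-reduce, and make monic.
Reduced Gröbner basis: {x - 1, y - 1}.
The reduced Gröbner basis of I + (p) is {x - 1, y - 1} ≠ {1}, a proper ideal, so the enlarged system stays consistent: p is independent of I, with normal form 7/2y - 7/2.

-8xy^3 + 4xy^2 + 4xy - 4x + 4y is independent of I; its normal form modulo I is 7/2y - 7/2.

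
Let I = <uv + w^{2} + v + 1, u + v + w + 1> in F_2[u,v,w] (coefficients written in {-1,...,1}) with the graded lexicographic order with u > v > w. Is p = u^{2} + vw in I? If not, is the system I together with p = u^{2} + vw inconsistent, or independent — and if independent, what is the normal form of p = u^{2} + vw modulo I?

First compute the reduced Gröbner basis of I by Buchberger's algorithm.
f_1 = uv + w^{2} + v + 1, LT = uv.
f_2 = u + v + w + 1, LT = u.

S(f_1,f_2): lcm = uv. S = v^{2} + vw + w^{2} + 1.
  leading term v^{2}: no divisor's leading term divides it; move v^{2} to the remainder.
  leading term vw: no divisor's leading term divides it; move vw to the remainder.
  leading term w^{2}: no divisor's leading term divides it; move w^{2} to the remainder.
  leading term 1: no divisor's leading term divides it; move 1 to the remainder.
  remainder v^{2} + vw + w^{2} + 1 ≠ 0; add h_3 = v^{2} + vw + w^{2} + 1 to the basis.

The other S-polynomials (S(f_1,h_3), S(f_2,h_3)) all reduce to 0 modulo the current basis, so we have a Gröbner basis.
Inter-reduce: drop elements whose leading term is divisible by another's, tail-reduce, and make monic.
Reduced Gröbner basis: {v^{2} + vw + w^{2} + 1, u + v + w + 1}.
Label its elements g_1 = v^{2} + vw + w^{2} + 1, g_2 = u + v + w + 1.

Reduce p = u^{2} + vw modulo G:
  leading term u^{2}: subtract (u)·g_2 from u^{2} + vw → uv + uw + vw + u
  leading term uv: subtract (v)·g_2 from uv + uw + vw + u → uw + v^{2} + u + v
  leading term uw: subtract (w)·g_2 from uw + v^{2} + u + v → v^{2} + vw + w^{2} + u + v + w
  leading term v^{2}: subtract (1)·g_1 from v^{2} + vw + w^{2} + u + v + w → u + v + w + 1
  leading term u: subtract (1)·g_2 from u + v + w + 1 → 0
  normal form = 0.
Since the normal form is 0, p ∈ I.

The remainder on division by a Gröbner basis is unique — it is the normal form.

u^{2} + vw lies in I (it reduces to 0).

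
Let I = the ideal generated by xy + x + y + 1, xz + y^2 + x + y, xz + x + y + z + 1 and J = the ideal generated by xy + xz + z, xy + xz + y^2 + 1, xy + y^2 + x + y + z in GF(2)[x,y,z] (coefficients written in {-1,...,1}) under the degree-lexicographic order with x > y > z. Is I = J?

Since reduced Gröbner bases are canonical representatives of ideals under a given ordering, it suffices to compute and compare them.
Buchberger on the first generating set:
f_1 = xy + x + y + 1, LT = xy.
f_2 = xz + y^2 + x + y, LT = xz.
f_3 = xz + x + y + z + 1, LT = xz.

S(f_1,f_2): lcm = xyz. S = y^3 + xy + xz + y^2 + yz + z.
  leading term y^3: no divisor's leading term divides it; move y^3 to the remainder.
  leading term xy: subtract (1)·f_1 from xy + xz + y^2 + yz + z → xz + y^2 + yz + x + y + z + 1
  leading term xz: subtract (1)·f_2 from xz + y^2 + yz + x + y + z + 1 → yz + z + 1
  leading term yz: no divisor's leading term divides it; move yz to the remainder.
  leading term z: no divisor's leading term divides it; move z to the remainder.
  leading term 1: no divisor's leading term divides it; move 1 to the remainder.
  remainder y^3 + yz + z + 1 ≠ 0; add g_4 = y^3 + yz + z + 1 to the basis.

S(f_1,f_3): lcm = xyz. S = xy + xz + y^2 + y + z.
  leading term xy: subtract (1)·f_1 from xy + xz + y^2 + y + z → xz + y^2 + x + z + 1
  leading term xz: subtract (1)·f_2 from xz + y^2 + x + z + 1 → y + z + 1
  leading term y: no divisor's leading term divides it; move y to the remainder.
  leading term z: no divisor's leading term divides it; move z to the remainder.
  leading term 1: no divisor's leading term divides it; move 1 to the remainder.
  remainder y + z + 1 ≠ 0; add g_5 = y + z + 1 to the basis.

S(f_2,f_3): lcm = xz. S = y^2 + z + 1.
  leading term y^2: subtract (y)·g_5 from y^2 + z + 1 → yz + y + z + 1
  leading term yz: subtract (z)·g_5 from yz + y + z + 1 → z^2 + y + 1
  leading term z^2: no divisor's leading term divides it; move z^2 to the remainder.
  leading term y: subtract (1)·g_5 from y + 1 → z
  leading term z: no divisor's leading term divides it; move z to the remainder.
  remainder z^2 + z ≠ 0; add g_6 = z^2 + z to the basis.

S(f_1,g_5): lcm = xy. S = xz + y + 1.
  leading term xz: subtract (1)·f_2 from xz + y + 1 → y^2 + x + 1
  leading term y^2: subtract (y)·g_5 from y^2 + x + 1 → yz + x + y + 1
  leading term yz: subtract (z)·g_5 from yz + x + y + 1 → z^2 + x + y + z + 1
  leading term z^2: subtract (1)·g_6 from z^2 + x + y + z + 1 → x + y + 1
  leading term x: no divisor's leading term divides it; move x to the remainder.
  leading term y: subtract (1)·g_5 from y + 1 → z
  leading term z: no divisor's leading term divides it; move z to the remainder.
  remainder x + z ≠ 0; add g_7 = x + z to the basis.

The other S-polynomials (S(f_1,g_4), S(f_2,g_4), S(f_3,g_4), S(f_2,g_5), S(f_3,g_5), S(g_4,g_5), S(f_1,g_6), S(f_2,g_6), S(f_3,g_6), S(g_4,g_6), S(g_5,g_6), S(f_1,g_7), S(f_2,g_7), S(f_3,g_7), S(g_4,g_7), S(g_5,g_7), S(g_6,g_7)) all reduce to 0 modulo the current basis, so we have a Gröbner basis.
Inter-reduce: drop elements whose leading term is divisible by another's, tail-reduce, and make monic.
Reduced Gröbner basis: {z^2 + z, x + z, y + z + 1}.

Buchberger on the second generating set:
h_1 = xy + xz + z, LT = xy.
h_2 = xy + xz + y^2 + 1, LT = xy.
h_3 = xy + y^2 + x + y + z, LT = xy.

S(h_1,h_2): lcm = xy. S = y^2 + z + 1.
  leading term y^2: no divisor's leading term divides it; move y^2 to the remainder.
  leading term z: no divisor's leading term divides it; move z to the remainder.
  leading term 1: no divisor's leading term divides it; move 1 to the remainder.
  remainder y^2 + z + 1 ≠ 0; add k_4 = y^2 + z + 1 to the basis.

S(h_1,h_3): lcm = xy. S = xz + y^2 + x + y.
  leading term xz: no divisor's leading term divides it; move xz to the remainder.
  leading term y^2: subtract (1)·k_4 from y^2 + x + y → x + y + z + 1
  leading term x: no divisor's leading term divides it; move x to the remainder.
  leading term y: no divisor's leading term divides it; move y to the remainder.
  leading term z: no divisor's leading term divides it; move z to the remainder.
  leading term 1: no divisor's leading term divides it; move 1 to the remainder.
  remainder xz + x + y + z + 1 ≠ 0; add k_5 = xz + x + y + z + 1 to the basis.

S(h_1,k_4): lcm = xy^2. S = xyz + xz + yz + x.
  leading term xyz: subtract (z)·h_1 from xyz + xz + yz + x → xz^2 + xz + yz + z^2 + x
  leading term xz^2: subtract (z)·k_5 from xz^2 + xz + yz + z^2 + x → x + z
  leading term x: no divisor's leading term divides it; move x to the remainder.
  leading term z: no divisor's leading term divides it; move z to the remainder.
  remainder x + z ≠ 0; add k_6 = x + z to the basis.

S(h_3,k_4): lcm = xy^2. S = y^3 + xy + xz + y^2 + yz + x.
  leading term y^3: subtract (y)·k_4 from y^3 + xy + xz + y^2 + yz + x → xy + xz + y^2 + x + y
  leading term xy: subtract (1)·h_1 from xy + xz + y^2 + x + y → y^2 + x + y + z
  leading term y^2: subtract (1)·k_4 from y^2 + x + y + z → x + y + 1
  leading term x: subtract (1)·k_6 from x + y + 1 → y + z + 1
  leading term y: no divisor's leading term divides it; move y to the remainder.
  leading term z: no divisor's leading term divides it; move z to the remainder.
  leading term 1: no divisor's leading term divides it; move 1 to the remainder.
  remainder y + z + 1 ≠ 0; add k_7 = y + z + 1 to the basis.

S(h_1,k_6): lcm = xy. S = xz + yz + z.
  leading term xz: subtract (1)·k_5 from xz + yz + z → yz + x + y + 1
  leading term yz: subtract (z)·k_7 from yz + x + y + 1 → z^2 + x + y + z + 1
  leading term z^2: no divisor's leading term divides it; move z^2 to the remainder.
  leading term x: subtract (1)·k_6 from x + y + z + 1 → y + 1
  leading term y: subtract (1)·k_7 from y + 1 → z
  leading term z: no divisor's leading term divides it; move z to the remainder.
  remainder z^2 + z ≠ 0; add k_8 = z^2 + z to the basis.

The other S-polynomials (S(h_2,h_3), S(h_2,k_4), S(h_1,k_5), S(h_2,k_5), S(h_3,k_5), S(k_4,k_5), S(h_2,k_6), S(h_3,k_6), S(k_4,k_6), S(k_5,k_6), S(h_1,k_7), S(h_2,k_7), S(h_3,k_7), S(k_4,k_7), S(k_5,k_7), S(k_6,k_7), S(h_1,k_8), S(h_2,k_8), S(h_3,k_8), S(k_4,k_8), S(k_5,k_8), S(k_6,k_8), S(k_7,k_8)) all reduce to 0 modulo the current basis, so we have a Gröbner basis.
Inter-reduce: drop elements whose leading term is divisible by another's, tail-reduce, and make monic.
Reduced Gröbner basis: {z^2 + z, x + z, y + z + 1}.

These coincide, so the ideals are equal.

Yes, the ideals are equal.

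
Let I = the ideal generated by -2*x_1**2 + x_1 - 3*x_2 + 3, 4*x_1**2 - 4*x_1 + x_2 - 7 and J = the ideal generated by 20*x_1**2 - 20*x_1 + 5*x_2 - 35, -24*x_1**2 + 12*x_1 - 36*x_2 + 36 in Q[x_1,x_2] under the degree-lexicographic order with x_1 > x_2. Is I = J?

Yes, the ideals are equal.

Since reduced Gröbner bases are canonical representatives of ideals under a given ordering, it suffices to compute and compare them.
Buchberger on the first generating set:
f_1 = -2*x_1**2 + x_1 - 3*x_2 + 3, LT = x_1**2.
f_2 = 4*x_1**2 - 4*x_1 + x_2 - 7, LT = x_1**2.

S(f_1,f_2): lcm = x_1**2. S = 1/2*x_1 + 5/4*x_2 + 1/4.
  leading term x_1: no divisor's leading term divides it; move 1/2*x_1 to the remainder.
  leading term x_2: no divisor's leading term divides it; move 5/4*x_2 to the remainder.
  leading term 1: no divisor's leading term divides it; move 1/4 to the remainder.
  remainder 1/2*x_1 + 5/4*x_2 + 1/4 ≠ 0; add g_3 = 1/2*x_1 + 5/4*x_2 + 1/4 to the basis.

S(f_1,g_3): lcm = x_1**2. S = -5/2*x_1*x_2 - x_1 + 3/2*x_2 - 3/2.
  leading term x_1*x_2: subtract (-5*x_2)·g_3 from -5/2*x_1*x_2 - x_1 + 3/2*x_2 - 3/2 → 25/4*x_2**2 - x_1 + 11/4*x_2 - 3/2
  leading term x_2**2: no divisor's leading term divides it; move 25/4*x_2**2 to the remainder.
  leading term x_1: subtract (-2)·g_3 from -x_1 + 11/4*x_2 - 3/2 → 21/4*x_2 - 1
  leading term x_2: no divisor's leading term divides it; move 21/4*x_2 to the remainder.
  leading term 1: no divisor's leading term divides it; move -1 to the remainder.
  remainder 25/4*x_2**2 + 21/4*x_2 - 1 ≠ 0; add g_4 = 25/4*x_2**2 + 21/4*x_2 - 1 to the basis.

S(f_2,g_3): lcm = x_1**2. S = -5/2*x_1*x_2 - 3/2*x_1 + 1/4*x_2 - 7/4.
  leading term x_1*x_2: subtract (-5*x_2)·g_3 from -5/2*x_1*x_2 - 3/2*x_1 + 1/4*x_2 - 7/4 → 25/4*x_2**2 - 3/2*x_1 + 3/2*x_2 - 7/4
  leading term x_2**2: subtract (1)·g_4 from 25/4*x_2**2 - 3/2*x_1 + 3/2*x_2 - 7/4 → -3/2*x_1 - 15/4*x_2 - 3/4
  leading term x_1: subtract (-3)·g_3 from -3/2*x_1 - 15/4*x_2 - 3/4 → 0
  remainder 0.

S(f_1,g_4): leading monomials are coprime, so the S-polynomial reduces to 0 (Buchberger's first criterion).
S(f_2,g_4): leading monomials are coprime, so the S-polynomial reduces to 0 (Buchberger's first criterion).
S(g_3,g_4): leading monomials are coprime, so the S-polynomial reduces to 0 (Buchberger's first criterion).
Every S-polynomial of the final basis reduces to 0, so we have a Gröbner basis.
Inter-reduce: drop elements whose leading term is divisible by another's, tail-reduce, and make monic.
Reduced Gröbner basis: {x_2**2 + 21/25*x_2 - 4/25, x_1 + 5/2*x_2 + 1/2}.

Buchberger on the second generating set:
h_1 = 20*x_1**2 - 20*x_1 + 5*x_2 - 35, LT = x_1**2.
h_2 = -24*x_1**2 + 12*x_1 - 36*x_2 + 36, LT = x_1**2.

S(h_1,h_2): lcm = x_1**2. S = -1/2*x_1 - 5/4*x_2 - 1/4.
  leading term x_1: no divisor's leading term divides it; move -1/2*x_1 to the remainder.
  leading term x_2: no divisor's leading term divides it; move -5/4*x_2 to the remainder.
  leading term 1: no divisor's leading term divides it; move -1/4 to the remainder.
  remainder -1/2*x_1 - 5/4*x_2 - 1/4 ≠ 0; add k_3 = -1/2*x_1 - 5/4*x_2 - 1/4 to the basis.

S(h_1,k_3): lcm = x_1**2. S = -5/2*x_1*x_2 - 3/2*x_1 + 1/4*x_2 - 7/4.
  leading term x_1*x_2: subtract (5*x_2)·k_3 from -5/2*x_1*x_2 - 3/2*x_1 + 1/4*x_2 - 7/4 → 25/4*x_2**2 - 3/2*x_1 + 3/2*x_2 - 7/4
  leading term x_2**2: no divisor's leading term divides it; move 25/4*x_2**2 to the remainder.
  leading term x_1: subtract (3)·k_3 from -3/2*x_1 + 3/2*x_2 - 7/4 → 21/4*x_2 - 1
  leading term x_2: no divisor's leading term divides it; move 21/4*x_2 to the remainder.
  leading term 1: no divisor's leading term divides it; move -1 to the remainder.
  remainder 25/4*x_2**2 + 21/4*x_2 - 1 ≠ 0; add k_4 = 25/4*x_2**2 + 21/4*x_2 - 1 to the basis.

S(h_2,k_3): lcm = x_1**2. S = -5/2*x_1*x_2 - x_1 + 3/2*x_2 - 3/2.
  leading term x_1*x_2: subtract (5*x_2)·k_3 from -5/2*x_1*x_2 - x_1 + 3/2*x_2 - 3/2 → 25/4*x_2**2 - x_1 + 11/4*x_2 - 3/2
  leading term x_2**2: subtract (1)·k_4 from 25/4*x_2**2 - x_1 + 11/4*x_2 - 3/2 → -x_1 - 5/2*x_2 - 1/2
  leading term x_1: subtract (2)·k_3 from -x_1 - 5/2*x_2 - 1/2 → 0
  remainder 0.

S(h_1,k_4): leading monomials are coprime, so the S-polynomial reduces to 0 (Buchberger's first criterion).
S(h_2,k_4): leading monomials are coprime, so the S-polynomial reduces to 0 (Buchberger's first criterion).
S(k_3,k_4): leading monomials are coprime, so the S-polynomial reduces to 0 (Buchberger's first criterion).
Every S-polynomial of the final basis reduces to 0, so we have a Gröbner basis.
Inter-reduce: drop elements whose leading term is divisible by another's, tail-reduce, and make monic.
Reduced Gröbner basis: {x_2**2 + 21/25*x_2 - 4/25, x_1 + 5/2*x_2 + 1/2}.

The two bases agree; hence the ideals are identical.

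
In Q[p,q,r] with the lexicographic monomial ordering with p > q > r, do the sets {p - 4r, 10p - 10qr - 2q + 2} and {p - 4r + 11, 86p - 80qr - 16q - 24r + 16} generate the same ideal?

No, the ideals differ.

Two ideals are equal iff their reduced Gröbner bases coincide (the reduced basis is unique for a fixed ordering).
Buchberger on the first generating set:
f_1 = p - 4r, LT = p.
f_2 = 10p - 10qr - 2q + 2, LT = p.

S(f_1,f_2): lcm = p. S = qr + 1/5q - 4r - 1/5.
  leading term qr: no divisor's leading term divides it; move qr to the remainder.
  leading term q: no divisor's leading term divides it; move 1/5q to the remainder.
  leading term r: no divisor's leading term divides it; move -4r to the remainder.
  leading term 1: no divisor's leading term divides it; move -1/5 to the remainder.
  remainder qr + 1/5q - 4r - 1/5 ≠ 0; add g_3 = qr + 1/5q - 4r - 1/5 to the basis.

The other S-polynomials (S(f_1,g_3), S(f_2,g_3)) all reduce to 0 modulo the current basis, so we have a Gröbner basis.
Inter-reduce: drop elements whose leading term is divisible by another's, tail-reduce, and make monic.
Reduced Gröbner basis: {p - 4r, qr + 1/5q - 4r - 1/5}.

Buchberger on the second generating set:
h_1 = p - 4r + 11, LT = p.
h_2 = 86p - 80qr - 16q - 24r + 16, LT = p.

S(h_1,h_2): lcm = p. S = 40/43qr + 8/43q - 160/43r + 465/43.
  leading term qr: no divisor's leading term divides it; move 40/43qr to the remainder.
  leading term q: no divisor's leading term divides it; move 8/43q to the remainder.
  leading term r: no divisor's leading term divides it; move -160/43r to the remainder.
  leading term 1: no divisor's leading term divides it; move 465/43 to the remainder.
  remainder 40/43qr + 8/43q - 160/43r + 465/43 ≠ 0; add k_3 = 40/43qr + 8/43q - 160/43r + 465/43 to the basis.

The other S-polynomials (S(h_1,k_3), S(h_2,k_3)) all reduce to 0 modulo the current basis, so we have a Gröbner basis.
Inter-reduce: drop elements whose leading term is divisible by another's, tail-reduce, and make monic.
Reduced Gröbner basis: {p - 4r + 11, qr + 1/5q - 4r + 93/8}.

These differ, so the ideals are not equal.
The choice of monomial ordering does not affect the verdict — as long as both bases are computed under the same ordering, their equality decides ideal equality.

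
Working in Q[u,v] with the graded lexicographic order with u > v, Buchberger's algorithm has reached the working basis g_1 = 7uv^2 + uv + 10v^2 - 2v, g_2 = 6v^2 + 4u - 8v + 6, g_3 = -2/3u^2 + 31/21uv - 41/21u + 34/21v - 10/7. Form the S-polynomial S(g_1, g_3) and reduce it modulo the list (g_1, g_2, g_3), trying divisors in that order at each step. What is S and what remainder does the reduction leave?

lcm(LM(g_1), LM(g_3)) = u^2v^2.
S = (lcm/LT(g_1))·g_1 − (lcm/LT(g_3))·g_3 = 31/14uv^3 + 1/7u^2v - 3/2uv^2 + 17/7v^3 - 2/7uv - 15/7v^2.
Reduce S modulo (g_1, g_2, g_3) in that order:
  leading term uv^3: subtract (31/98v)·g_1 from 31/14uv^3 + 1/7u^2v - 3/2uv^2 + 17/7v^3 - 2/7uv - 15/7v^2 → 1/7u^2v - 89/49uv^2 - 36/49v^3 - 2/7uv - 74/49v^2
  leading term u^2v: subtract (-3/14v)·g_3 from 1/7u^2v - 89/49uv^2 - 36/49v^3 - 2/7uv - 74/49v^2 → -3/2uv^2 - 36/49v^3 - 69/98uv - 57/49v^2 - 15/49v
  leading term uv^2: subtract (-3/14)·g_1 from -3/2uv^2 - 36/49v^3 - 69/98uv - 57/49v^2 - 15/49v → -36/49v^3 - 24/49uv + 48/49v^2 - 36/49v
  leading term v^3: subtract (-6/49v)·g_2 from -36/49v^3 - 24/49uv + 48/49v^2 - 36/49v → 0
The remainder is 0, so this S-polynomial contributes no new basis element.

S(g_1, g_3) = 31/14uv^3 + 1/7u^2v - 3/2uv^2 + 17/7v^3 - 2/7uv - 15/7v^2; remainder on division = 0.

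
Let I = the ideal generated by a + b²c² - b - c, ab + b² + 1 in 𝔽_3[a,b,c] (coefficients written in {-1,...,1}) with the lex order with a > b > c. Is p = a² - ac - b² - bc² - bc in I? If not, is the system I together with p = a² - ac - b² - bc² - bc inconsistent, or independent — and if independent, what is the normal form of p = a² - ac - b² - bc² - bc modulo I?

a² - ac - b² - bc² - bc lies in I (it reduces to 0).

First compute the reduced Gröbner basis of I by Buchberger's algorithm.
f_1 = a + b²c² - b - c, LT = a.
f_2 = ab + b² + 1, LT = ab.

S(f_1,f_2): lcm = ab. S = b³c² + b² - bc - 1.
  leading term b³c²: no divisor's leading term divides it; move b³c² to the remainder.
  leading term b²: no divisor's leading term divides it; move b² to the remainder.
  leading term bc: no divisor's leading term divides it; move -bc to the remainder.
  leading term 1: no divisor's leading term divides it; move -1 to the remainder.
  remainder b³c² + b² - bc - 1 ≠ 0; add h_3 = b³c² + b² - bc - 1 to the basis.

The other S-polynomials (S(f_1,h_3), S(f_2,h_3)) all reduce to 0 modulo the current basis, so we have a Gröbner basis.
Inter-reduce: drop elements whose leading term is divisible by another's, tail-reduce, and make monic.
Reduced Gröbner basis: {a + b²c² - b - c, b³c² + b² - bc - 1}.
Label its elements g_1 = a + b²c² - b - c, g_2 = b³c² + b² - bc - 1.

Reduce p = a² - ac - b² - bc² - bc modulo G:
  leading term a²: subtract (a)·g_1 from a² - ac - b² - bc² - bc → -ab²c² + ab - b² - bc² - bc
  leading term ab²c²: subtract (-b²c²)·g_1 from -ab²c² + ab - b² - bc² - bc → ab + b⁴c⁴ - b³c² - b²c³ - b² - bc² - bc
  leading term ab: subtract (b)·g_1 from ab + b⁴c⁴ - b³c² - b²c³ - b² - bc² - bc → b⁴c⁴ + b³c² - b²c³ - bc²
  leading term b⁴c⁴: subtract (bc²)·g_2 from b⁴c⁴ + b³c² - b²c³ - bc² → 0
  normal form = 0.
Since the normal form is 0, p ∈ I.

Ideal membership is decidable via reduction modulo a Gröbner basis.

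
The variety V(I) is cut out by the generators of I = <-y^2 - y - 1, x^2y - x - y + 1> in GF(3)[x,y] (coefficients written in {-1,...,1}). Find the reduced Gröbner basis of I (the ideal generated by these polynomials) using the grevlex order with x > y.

Buchberger's algorithm terminates because the ascending chain of leading-term ideals stabilizes.

f_1 = -y^2 - y - 1, LT = y^2.
f_2 = x^2y - x - y + 1, LT = x^2y.

S(f_1,f_2): lcm = x^2y^2. S = x^2y + x^2 + xy + y^2 - y.
  leading term x^2y: subtract (1)·f_2 from x^2y + x^2 + xy + y^2 - y → x^2 + xy + y^2 + x - 1
  leading term x^2: no divisor's leading term divides it; move x^2 to the remainder.
  leading term xy: no divisor's leading term divides it; move xy to the remainder.
  leading term y^2: subtract (-1)·f_1 from y^2 + x - 1 → x - y + 1
  leading term x: no divisor's leading term divides it; move x to the remainder.
  leading term y: no divisor's leading term divides it; move -y to the remainder.
  leading term 1: no divisor's leading term divides it; move 1 to the remainder.
  remainder x^2 + xy + x - y + 1 ≠ 0; add g_3 = x^2 + xy + x - y + 1 to the basis.

The other S-polynomials (S(f_1,g_3), S(f_2,g_3)) all reduce to 0 modulo the current basis, so we have a Gröbner basis.
Inter-reduce: drop elements whose leading term is divisible by another's, tail-reduce, and make monic.

G = {x^2 + xy + x - y + 1, y^2 + y + 1}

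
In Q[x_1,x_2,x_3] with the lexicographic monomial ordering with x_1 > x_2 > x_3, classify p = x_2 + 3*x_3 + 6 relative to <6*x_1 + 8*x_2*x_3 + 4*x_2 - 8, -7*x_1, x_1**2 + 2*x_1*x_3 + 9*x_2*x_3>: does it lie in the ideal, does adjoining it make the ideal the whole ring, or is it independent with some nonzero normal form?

Adjoining x_2 + 3*x_3 + 6 makes the ideal the whole ring: the system is inconsistent.

First compute the reduced Gröbner basis of I by Buchberger's algorithm.
f_1 = 6*x_1 + 8*x_2*x_3 + 4*x_2 - 8, LT = x_1.
f_2 = -7*x_1, LT = x_1.
f_3 = x_1**2 + 2*x_1*x_3 + 9*x_2*x_3, LT = x_1**2.

S(f_1,f_2): lcm = x_1. S = 4/3*x_2*x_3 + 2/3*x_2 - 4/3.
  leading term x_2*x_3: no divisor's leading term divides it; move 4/3*x_2*x_3 to the remainder.
  leading term x_2: no divisor's leading term divides it; move 2/3*x_2 to the remainder.
  leading term 1: no divisor's leading term divides it; move -4/3 to the remainder.
  remainder 4/3*x_2*x_3 + 2/3*x_2 - 4/3 ≠ 0; add h_4 = 4/3*x_2*x_3 + 2/3*x_2 - 4/3 to the basis.

S(f_1,f_3): lcm = x_1**2. S = 4/3*x_1*x_2*x_3 + 2/3*x_1*x_2 - 2*x_1*x_3 - 4/3*x_1 - 9*x_2*x_3.
  leading term x_1*x_2*x_3: subtract (2/9*x_2*x_3)·f_1 from 4/3*x_1*x_2*x_3 + 2/3*x_1*x_2 - 2*x_1*x_3 - 4/3*x_1 - 9*x_2*x_3 → 2/3*x_1*x_2 - 2*x_1*x_3 - 4/3*x_1 - 16/9*x_2**2*x_3**2 - 8/9*x_2**2*x_3 - 65/9*x_2*x_3
  leading term x_1*x_2: subtract (1/9*x_2)·f_1 from 2/3*x_1*x_2 - 2*x_1*x_3 - 4/3*x_1 - 16/9*x_2**2*x_3**2 - 8/9*x_2**2*x_3 - 65/9*x_2*x_3 → -2*x_1*x_3 - 4/3*x_1 - 16/9*x_2**2*x_3**2 - 16/9*x_2**2*x_3 - 4/9*x_2**2 - 65/9*x_2*x_3 + 8/9*x_2
  leading term x_1*x_3: subtract (-1/3*x_3)·f_1 from -2*x_1*x_3 - 4/3*x_1 - 16/9*x_2**2*x_3**2 - 16/9*x_2**2*x_3 - 4/9*x_2**2 - 65/9*x_2*x_3 + 8/9*x_2 → -4/3*x_1 - 16/9*x_2**2*x_3**2 - 16/9*x_2**2*x_3 - 4/9*x_2**2 + 8/3*x_2*x_3**2 - 53/9*x_2*x_3 + 8/9*x_2 - 8/3*x_3
  leading term x_1: subtract (-2/9)·f_1 from -4/3*x_1 - 16/9*x_2**2*x_3**2 - 16/9*x_2**2*x_3 - 4/9*x_2**2 + 8/3*x_2*x_3**2 - 53/9*x_2*x_3 + 8/9*x_2 - 8/3*x_3 → -16/9*x_2**2*x_3**2 - 16/9*x_2**2*x_3 - 4/9*x_2**2 + 8/3*x_2*x_3**2 - 37/9*x_2*x_3 + 16/9*x_2 - 8/3*x_3 - 16/9
  leading term x_2**2*x_3**2: subtract (-4/3*x_2*x_3)·h_4 from -16/9*x_2**2*x_3**2 - 16/9*x_2**2*x_3 - 4/9*x_2**2 + 8/3*x_2*x_3**2 - 37/9*x_2*x_3 + 16/9*x_2 - 8/3*x_3 - 16/9 → -8/9*x_2**2*x_3 - 4/9*x_2**2 + 8/3*x_2*x_3**2 - 53/9*x_2*x_3 + 16/9*x_2 - 8/3*x_3 - 16/9
  leading term x_2**2*x_3: subtract (-2/3*x_2)·h_4 from -8/9*x_2**2*x_3 - 4/9*x_2**2 + 8/3*x_2*x_3**2 - 53/9*x_2*x_3 + 16/9*x_2 - 8/3*x_3 - 16/9 → 8/3*x_2*x_3**2 - 53/9*x_2*x_3 + 8/9*x_2 - 8/3*x_3 - 16/9
  leading term x_2*x_3**2: subtract (2*x_3)·h_4 from 8/3*x_2*x_3**2 - 53/9*x_2*x_3 + 8/9*x_2 - 8/3*x_3 - 16/9 → -65/9*x_2*x_3 + 8/9*x_2 - 16/9
  leading term x_2*x_3: subtract (-65/12)·h_4 from -65/9*x_2*x_3 + 8/9*x_2 - 16/9 → 9/2*x_2 - 9
  leading term x_2: no divisor's leading term divides it; move 9/2*x_2 to the remainder.
  leading term 1: no divisor's leading term divides it; move -9 to the remainder.
  remainder 9/2*x_2 - 9 ≠ 0; add h_5 = 9/2*x_2 - 9 to the basis.

S(h_4,h_5): lcm = x_2*x_3. S = 1/2*x_2 + 2*x_3 - 1.
  leading term x_2: subtract (1/9)·h_5 from 1/2*x_2 + 2*x_3 - 1 → 2*x_3
  leading term x_3: no divisor's leading term divides it; move 2*x_3 to the remainder.
  remainder 2*x_3 ≠ 0; add h_6 = 2*x_3 to the basis.

The other S-polynomials (S(f_2,f_3), S(f_1,h_4), S(f_2,h_4), S(f_3,h_4), S(f_1,h_5), S(f_2,h_5), S(f_3,h_5), S(f_1,h_6), S(f_2,h_6), S(f_3,h_6), S(h_4,h_6), S(h_5,h_6)) all reduce to 0 modulo the current basis, so we have a Gröbner basis.
Inter-reduce: drop elements whose leading term is divisible by another's, tail-reduce, and make monic.
Reduced Gröbner basis: {x_1, x_2 - 2, x_3}.
Label its elements g_1 = x_1, g_2 = x_2 - 2, g_3 = x_3.

Reduce p = x_2 + 3*x_3 + 6 modulo G:
  leading term x_2: subtract (1)·g_2 from x_2 + 3*x_3 + 6 → 3*x_3 + 8
  leading term x_3: subtract (3)·g_3 from 3*x_3 + 8 → 8
  leading term 1: no divisor's leading term divides it; move 8 to the remainder.
  normal form = 8.
The normal form is nonzero, so p ∉ I. Since p minus its normal form lies in I, I + (p) = I + (r) where r = 8; decide whether this ideal is the whole ring.
Here r = 8 is a nonzero constant, hence a unit: 1 ∈ I + (p), the Gröbner basis of I + (p) is {1}, and the enlarged system has no common solution — adjoining p is inconsistent.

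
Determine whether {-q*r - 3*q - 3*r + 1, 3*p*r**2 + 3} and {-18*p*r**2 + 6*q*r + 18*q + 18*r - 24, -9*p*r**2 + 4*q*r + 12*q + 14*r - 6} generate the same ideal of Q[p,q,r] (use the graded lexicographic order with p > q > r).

No, the ideals differ.

For a fixed monomial order, each ideal has a unique reduced Gröbner basis; comparing bases decides equality.
Buchberger on the first generating set:
f_1 = -q*r - 3*q - 3*r + 1, LT = q*r.
f_2 = 3*p*r**2 + 3, LT = p*r**2.

S(f_1,f_2): lcm = p*q*r**2. S = 3*p*q*r + 3*p*r**2 - p*r - q.
  leading term p*q*r: subtract (-3*p)·f_1 from 3*p*q*r + 3*p*r**2 - p*r - q → 3*p*r**2 - 9*p*q - 10*p*r + 3*p - q
  leading term p*r**2: subtract (1)·f_2 from 3*p*r**2 - 9*p*q - 10*p*r + 3*p - q → -9*p*q - 10*p*r + 3*p - q - 3
  leading term p*q: no divisor's leading term divides it; move -9*p*q to the remainder.
  leading term p*r: no divisor's leading term divides it; move -10*p*r to the remainder.
  leading term p: no divisor's leading term divides it; move 3*p to the remainder.
  leading term q: no divisor's leading term divides it; move -q to the remainder.
  leading term 1: no divisor's leading term divides it; move -3 to the remainder.
  remainder -9*p*q - 10*p*r + 3*p - q - 3 ≠ 0; add g_3 = -9*p*q - 10*p*r + 3*p - q - 3 to the basis.

The other S-polynomials (S(f_1,g_3), S(f_2,g_3)) all reduce to 0 modulo the current basis, so we have a Gröbner basis.
Inter-reduce: drop elements whose leading term is divisible by another's, tail-reduce, and make monic.
Reduced Gröbner basis: {p*r**2 + 1, p*q + 10/9*p*r - 1/3*p + 1/9*q + 1/3, q*r + 3*q + 3*r - 1}.

Buchberger on the second generating set:
h_1 = -18*p*r**2 + 6*q*r + 18*q + 18*r - 24, LT = p*r**2.
h_2 = -9*p*r**2 + 4*q*r + 12*q + 14*r - 6, LT = p*r**2.

S(h_1,h_2): lcm = p*r**2. S = 1/9*q*r + 1/3*q + 5/9*r + 2/3.
  leading term q*r: no divisor's leading term divides it; move 1/9*q*r to the remainder.
  leading term q: no divisor's leading term divides it; move 1/3*q to the remainder.
  leading term r: no divisor's leading term divides it; move 5/9*r to the remainder.
  leading term 1: no divisor's leading term divides it; move 2/3 to the remainder.
  remainder 1/9*q*r + 1/3*q + 5/9*r + 2/3 ≠ 0; add k_3 = 1/9*q*r + 1/3*q + 5/9*r + 2/3 to the basis.

S(h_1,k_3): lcm = p*q*r**2. S = -3*p*q*r - 5*p*r**2 - 1/3*q**2*r - 6*p*r - q**2 - q*r + 4/3*q.
  leading term p*q*r: subtract (-27*p)·k_3 from -3*p*q*r - 5*p*r**2 - 1/3*q**2*r - 6*p*r - q**2 - q*r + 4/3*q → -5*p*r**2 - 1/3*q**2*r + 9*p*q + 9*p*r - q**2 - q*r + 18*p + 4/3*q
  leading term p*r**2: subtract (5/18)·h_1 from -5*p*r**2 - 1/3*q**2*r + 9*p*q + 9*p*r - q**2 - q*r + 18*p + 4/3*q → -1/3*q**2*r + 9*p*q + 9*p*r - q**2 - 8/3*q*r + 18*p - 11/3*q - 5*r + 20/3
  leading term q**2*r: subtract (-3*q)·k_3 from -1/3*q**2*r + 9*p*q + 9*p*r - q**2 - 8/3*q*r + 18*p - 11/3*q - 5*r + 20/3 → 9*p*q + 9*p*r - q*r + 18*p - 5/3*q - 5*r + 20/3
  leading term p*q: no divisor's leading term divides it; move 9*p*q to the remainder.
  leading term p*r: no divisor's leading term divides it; move 9*p*r to the remainder.
  leading term q*r: subtract (-9)·k_3 from -q*r + 18*p - 5/3*q - 5*r + 20/3 → 18*p + 4/3*q + 38/3
  leading term p: no divisor's leading term divides it; move 18*p to the remainder.
  leading term q: no divisor's leading term divides it; move 4/3*q to the remainder.
  leading term 1: no divisor's leading term divides it; move 38/3 to the remainder.
  remainder 9*p*q + 9*p*r + 18*p + 4/3*q + 38/3 ≠ 0; add k_4 = 9*p*q + 9*p*r + 18*p + 4/3*q + 38/3 to the basis.

The other S-polynomials (S(h_2,k_3), S(h_1,k_4), S(h_2,k_4), S(k_3,k_4)) all reduce to 0 modulo the current basis, so we have a Gröbner basis.
Inter-reduce: drop elements whose leading term is divisible by another's, tail-reduce, and make monic.
Reduced Gröbner basis: {p*r**2 + 2/3*r + 10/3, p*q + p*r + 2*p + 4/27*q + 38/27, q*r + 3*q + 5*r + 6}.

These differ, so the ideals are not equal.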